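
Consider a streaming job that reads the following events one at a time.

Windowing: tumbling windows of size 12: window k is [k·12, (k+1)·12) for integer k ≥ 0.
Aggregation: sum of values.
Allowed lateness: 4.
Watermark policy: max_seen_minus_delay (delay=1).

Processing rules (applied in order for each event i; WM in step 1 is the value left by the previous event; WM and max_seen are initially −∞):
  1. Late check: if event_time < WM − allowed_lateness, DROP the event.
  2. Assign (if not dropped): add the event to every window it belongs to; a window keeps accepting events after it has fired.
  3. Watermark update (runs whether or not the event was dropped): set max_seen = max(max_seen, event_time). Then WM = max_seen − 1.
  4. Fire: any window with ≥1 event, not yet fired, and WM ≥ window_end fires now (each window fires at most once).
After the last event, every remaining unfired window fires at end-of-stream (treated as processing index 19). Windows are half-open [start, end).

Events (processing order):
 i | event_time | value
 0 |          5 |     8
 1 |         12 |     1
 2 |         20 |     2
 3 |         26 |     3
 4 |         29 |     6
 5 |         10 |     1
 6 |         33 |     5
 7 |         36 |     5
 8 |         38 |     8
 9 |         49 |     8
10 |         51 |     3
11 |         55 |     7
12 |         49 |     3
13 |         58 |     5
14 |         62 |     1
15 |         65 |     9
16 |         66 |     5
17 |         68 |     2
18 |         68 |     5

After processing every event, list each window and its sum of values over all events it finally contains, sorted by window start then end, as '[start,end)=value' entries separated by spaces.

[0,12)=8 [12,24)=3 [24,36)=14 [36,48)=13 [48,60)=23 [60,72)=22

i=0 t=5 v=8: → [0,12); WM=4
i=1 t=12 v=1: → [12,24); WM=11
i=2 t=20 v=2: → [12,24); WM=19; [0,12) fires=8
i=3 t=26 v=3: → [24,36); WM=25; [12,24) fires=3
i=4 t=29 v=6: → [24,36); WM=28
i=5 t=10 v=1: DROP (t<28-4); WM=28
i=6 t=33 v=5: → [24,36); WM=32
i=7 t=36 v=5: → [36,48); WM=35
i=8 t=38 v=8: → [36,48); WM=37; [24,36) fires=14
i=9 t=49 v=8: → [48,60); WM=48; [36,48) fires=13
i=10 t=51 v=3: → [48,60); WM=50
i=11 t=55 v=7: → [48,60); WM=54
i=12 t=49 v=3: DROP (t<54-4); WM=54
i=13 t=58 v=5: → [48,60); WM=57
i=14 t=62 v=1: → [60,72); WM=61; [48,60) fires=23
i=15 t=65 v=9: → [60,72); WM=64
i=16 t=66 v=5: → [60,72); WM=65
i=17 t=68 v=2: → [60,72); WM=67
i=18 t=68 v=5: → [60,72); WM=67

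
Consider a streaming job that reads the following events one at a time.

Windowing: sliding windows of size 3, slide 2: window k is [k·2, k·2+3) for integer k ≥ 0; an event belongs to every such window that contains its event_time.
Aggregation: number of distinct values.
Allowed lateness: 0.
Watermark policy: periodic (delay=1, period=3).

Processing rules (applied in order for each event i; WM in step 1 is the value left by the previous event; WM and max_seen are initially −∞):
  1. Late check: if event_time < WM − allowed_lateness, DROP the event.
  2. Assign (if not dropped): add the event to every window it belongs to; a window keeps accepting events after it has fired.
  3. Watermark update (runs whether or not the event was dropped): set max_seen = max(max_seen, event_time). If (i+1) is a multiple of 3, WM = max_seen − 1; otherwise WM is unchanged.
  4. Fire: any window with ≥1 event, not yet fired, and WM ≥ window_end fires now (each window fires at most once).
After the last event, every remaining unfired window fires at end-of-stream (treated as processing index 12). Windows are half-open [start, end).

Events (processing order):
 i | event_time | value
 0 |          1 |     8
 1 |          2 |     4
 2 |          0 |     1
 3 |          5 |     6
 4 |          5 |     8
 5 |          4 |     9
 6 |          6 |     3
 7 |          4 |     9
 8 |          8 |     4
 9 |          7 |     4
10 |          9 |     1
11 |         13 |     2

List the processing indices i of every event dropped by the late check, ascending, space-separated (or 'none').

i=0 t=1 v=8: → [0,3); WM=−∞
i=1 t=2 v=4: → [2,5),[0,3); WM=−∞
i=2 t=0 v=1: → [0,3); WM=1
i=3 t=5 v=6: → [4,7); WM=1
i=4 t=5 v=8: → [4,7); WM=1
i=5 t=4 v=9: → [4,7),[2,5); WM=4; [0,3) fires=3
i=6 t=6 v=3: → [6,9),[4,7); WM=4
i=7 t=4 v=9: → [4,7),[2,5); WM=4
i=8 t=8 v=4: → [8,11),[6,9); WM=7; [2,5) fires=2 [4,7) fires=4
i=9 t=7 v=4: → [6,9); WM=7
i=10 t=9 v=1: → [8,11); WM=7
i=11 t=13 v=2: → [12,15); WM=12; [6,9) fires=2 [8,11) fires=2

none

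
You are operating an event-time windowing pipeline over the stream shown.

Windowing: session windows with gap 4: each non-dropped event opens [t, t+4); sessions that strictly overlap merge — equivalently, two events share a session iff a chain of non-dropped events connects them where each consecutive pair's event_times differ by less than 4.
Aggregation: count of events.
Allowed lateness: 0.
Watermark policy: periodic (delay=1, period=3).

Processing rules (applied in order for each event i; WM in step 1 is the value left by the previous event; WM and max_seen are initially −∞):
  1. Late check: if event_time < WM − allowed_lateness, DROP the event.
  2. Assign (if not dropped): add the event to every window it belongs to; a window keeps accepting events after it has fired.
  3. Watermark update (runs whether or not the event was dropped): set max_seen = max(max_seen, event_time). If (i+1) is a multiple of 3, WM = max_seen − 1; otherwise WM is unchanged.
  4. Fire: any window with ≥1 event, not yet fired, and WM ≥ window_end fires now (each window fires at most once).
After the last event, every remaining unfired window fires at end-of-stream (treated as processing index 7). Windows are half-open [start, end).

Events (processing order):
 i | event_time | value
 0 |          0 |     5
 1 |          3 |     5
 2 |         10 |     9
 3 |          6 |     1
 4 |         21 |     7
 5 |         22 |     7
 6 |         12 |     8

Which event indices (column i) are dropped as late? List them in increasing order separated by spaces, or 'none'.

3 6

i=0 t=0 v=5: → [0,4); WM=−∞
i=1 t=3 v=5: → [0,7); WM=−∞
i=2 t=10 v=9: → [10,14); WM=9
i=3 t=6 v=1: DROP (t<9-0); WM=9
i=4 t=21 v=7: → [21,25); WM=9
i=5 t=22 v=7: → [21,26); WM=21
i=6 t=12 v=8: DROP (t<21-0); WM=21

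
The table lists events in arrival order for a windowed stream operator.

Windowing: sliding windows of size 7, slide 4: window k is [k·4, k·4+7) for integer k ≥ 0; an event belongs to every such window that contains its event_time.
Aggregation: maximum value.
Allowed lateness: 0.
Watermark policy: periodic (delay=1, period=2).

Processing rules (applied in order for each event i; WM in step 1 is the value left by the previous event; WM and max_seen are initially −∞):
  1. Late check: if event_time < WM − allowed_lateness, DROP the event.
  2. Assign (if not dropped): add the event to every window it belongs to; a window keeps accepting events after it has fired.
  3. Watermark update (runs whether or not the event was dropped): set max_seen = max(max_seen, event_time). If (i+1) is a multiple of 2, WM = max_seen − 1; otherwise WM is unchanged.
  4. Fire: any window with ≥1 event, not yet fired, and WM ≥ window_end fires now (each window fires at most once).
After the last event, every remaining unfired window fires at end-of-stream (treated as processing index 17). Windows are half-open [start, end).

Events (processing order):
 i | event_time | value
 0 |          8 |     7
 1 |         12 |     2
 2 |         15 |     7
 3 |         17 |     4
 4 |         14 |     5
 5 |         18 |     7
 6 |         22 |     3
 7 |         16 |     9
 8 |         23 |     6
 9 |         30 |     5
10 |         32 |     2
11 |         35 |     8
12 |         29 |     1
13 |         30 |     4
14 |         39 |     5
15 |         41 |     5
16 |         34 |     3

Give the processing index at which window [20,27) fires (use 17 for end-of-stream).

9

i=0 t=8 v=7: → [8,15),[4,11); WM=−∞
i=1 t=12 v=2: → [12,19),[8,15); WM=11; [4,11) fires=7
i=2 t=15 v=7: → [12,19); WM=11
i=3 t=17 v=4: → [16,23),[12,19); WM=16; [8,15) fires=7
i=4 t=14 v=5: DROP (t<16-0); WM=16
i=5 t=18 v=7: → [16,23),[12,19); WM=17
i=6 t=22 v=3: → [20,27),[16,23); WM=17
i=7 t=16 v=9: DROP (t<17-0); WM=21; [12,19) fires=7
i=8 t=23 v=6: → [20,27); WM=21
i=9 t=30 v=5: → [28,35),[24,31); WM=29; [16,23) fires=7 [20,27) fires=6
i=10 t=32 v=2: → [32,39),[28,35); WM=29
i=11 t=35 v=8: → [32,39); WM=34; [24,31) fires=5
i=12 t=29 v=1: DROP (t<34-0); WM=34
i=13 t=30 v=4: DROP (t<34-0); WM=34
i=14 t=39 v=5: → [36,43); WM=34
i=15 t=41 v=5: → [40,47),[36,43); WM=40; [28,35) fires=5 [32,39) fires=8
i=16 t=34 v=3: DROP (t<40-0); WM=40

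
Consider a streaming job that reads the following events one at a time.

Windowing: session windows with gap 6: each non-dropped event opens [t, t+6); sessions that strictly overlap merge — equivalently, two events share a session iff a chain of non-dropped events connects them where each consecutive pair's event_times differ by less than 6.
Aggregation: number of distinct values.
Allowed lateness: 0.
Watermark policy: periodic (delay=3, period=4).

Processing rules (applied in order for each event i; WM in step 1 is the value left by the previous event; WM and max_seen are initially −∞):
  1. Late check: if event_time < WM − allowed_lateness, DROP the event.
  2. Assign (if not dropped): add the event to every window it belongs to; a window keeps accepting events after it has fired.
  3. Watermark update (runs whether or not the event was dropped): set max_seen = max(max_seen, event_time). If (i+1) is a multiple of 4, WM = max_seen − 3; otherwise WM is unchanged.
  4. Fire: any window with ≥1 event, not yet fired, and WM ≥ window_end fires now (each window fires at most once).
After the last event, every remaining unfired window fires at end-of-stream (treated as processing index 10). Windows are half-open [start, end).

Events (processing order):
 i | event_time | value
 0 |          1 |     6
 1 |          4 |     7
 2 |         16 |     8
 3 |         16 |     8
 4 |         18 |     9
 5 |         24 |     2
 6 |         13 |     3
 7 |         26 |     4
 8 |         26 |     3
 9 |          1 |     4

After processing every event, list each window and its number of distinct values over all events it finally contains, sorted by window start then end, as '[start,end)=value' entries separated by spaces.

i=0 t=1 v=6: → [1,7); WM=−∞
i=1 t=4 v=7: → [1,10); WM=−∞
i=2 t=16 v=8: → [16,22); WM=−∞
i=3 t=16 v=8: → [16,22); WM=13
i=4 t=18 v=9: → [16,24); WM=13
i=5 t=24 v=2: → [24,30); WM=13
i=6 t=13 v=3: → [13,24); WM=13
i=7 t=26 v=4: → [24,32); WM=23
i=8 t=26 v=3: → [24,32); WM=23
i=9 t=1 v=4: DROP (t<23-0); WM=23

[1,10)=2 [13,24)=3 [24,32)=3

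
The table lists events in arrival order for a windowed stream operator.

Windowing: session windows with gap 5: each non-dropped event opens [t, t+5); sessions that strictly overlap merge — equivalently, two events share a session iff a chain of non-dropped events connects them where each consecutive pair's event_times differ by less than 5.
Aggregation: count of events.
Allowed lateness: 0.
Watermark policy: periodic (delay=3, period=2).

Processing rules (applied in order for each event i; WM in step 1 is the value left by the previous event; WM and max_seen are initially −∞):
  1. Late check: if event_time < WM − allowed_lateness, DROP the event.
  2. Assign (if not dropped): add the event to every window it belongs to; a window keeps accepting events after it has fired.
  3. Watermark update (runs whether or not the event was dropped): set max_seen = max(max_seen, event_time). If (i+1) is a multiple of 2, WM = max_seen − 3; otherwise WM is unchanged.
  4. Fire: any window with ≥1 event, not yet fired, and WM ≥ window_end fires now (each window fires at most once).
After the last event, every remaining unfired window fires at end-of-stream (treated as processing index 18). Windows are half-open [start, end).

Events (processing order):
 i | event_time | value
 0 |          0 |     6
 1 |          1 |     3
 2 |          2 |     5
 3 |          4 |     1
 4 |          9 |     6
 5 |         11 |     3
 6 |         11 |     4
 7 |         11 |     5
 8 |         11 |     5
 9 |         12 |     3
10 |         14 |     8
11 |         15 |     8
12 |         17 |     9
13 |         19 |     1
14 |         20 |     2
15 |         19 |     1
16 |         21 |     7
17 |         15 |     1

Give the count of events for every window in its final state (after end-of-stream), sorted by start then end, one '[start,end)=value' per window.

[0,9)=4 [9,26)=13

i=0 t=0 v=6: → [0,5); WM=−∞
i=1 t=1 v=3: → [0,6); WM=-2
i=2 t=2 v=5: → [0,7); WM=-2
i=3 t=4 v=1: → [0,9); WM=1
i=4 t=9 v=6: → [9,14); WM=1
i=5 t=11 v=3: → [9,16); WM=8
i=6 t=11 v=4: → [9,16); WM=8
i=7 t=11 v=5: → [9,16); WM=8
i=8 t=11 v=5: → [9,16); WM=8
i=9 t=12 v=3: → [9,17); WM=9
i=10 t=14 v=8: → [9,19); WM=9
i=11 t=15 v=8: → [9,20); WM=12
i=12 t=17 v=9: → [9,22); WM=12
i=13 t=19 v=1: → [9,24); WM=16
i=14 t=20 v=2: → [9,25); WM=16
i=15 t=19 v=1: → [9,25); WM=17
i=16 t=21 v=7: → [9,26); WM=17
i=17 t=15 v=1: DROP (t<17-0); WM=18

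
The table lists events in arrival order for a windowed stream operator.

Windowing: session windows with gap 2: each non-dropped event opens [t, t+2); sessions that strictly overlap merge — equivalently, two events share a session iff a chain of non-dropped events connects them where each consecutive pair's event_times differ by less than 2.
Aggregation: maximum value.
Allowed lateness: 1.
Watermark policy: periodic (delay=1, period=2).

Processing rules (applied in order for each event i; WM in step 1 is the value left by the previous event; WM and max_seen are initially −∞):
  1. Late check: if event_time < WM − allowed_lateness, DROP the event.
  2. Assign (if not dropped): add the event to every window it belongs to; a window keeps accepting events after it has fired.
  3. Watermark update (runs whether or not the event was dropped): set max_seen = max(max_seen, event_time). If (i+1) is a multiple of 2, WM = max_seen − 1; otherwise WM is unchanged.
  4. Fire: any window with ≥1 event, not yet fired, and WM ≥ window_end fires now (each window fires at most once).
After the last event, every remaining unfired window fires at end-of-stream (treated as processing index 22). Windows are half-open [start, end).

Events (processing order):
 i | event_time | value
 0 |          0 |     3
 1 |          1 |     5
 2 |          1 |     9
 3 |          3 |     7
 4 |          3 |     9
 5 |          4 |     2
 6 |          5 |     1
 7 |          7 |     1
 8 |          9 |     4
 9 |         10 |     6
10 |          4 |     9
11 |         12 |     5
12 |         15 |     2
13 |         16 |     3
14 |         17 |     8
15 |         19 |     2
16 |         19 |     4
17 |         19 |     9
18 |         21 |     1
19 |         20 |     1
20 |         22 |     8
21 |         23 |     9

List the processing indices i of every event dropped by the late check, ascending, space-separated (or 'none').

10

i=0 t=0 v=3: → [0,2); WM=−∞
i=1 t=1 v=5: → [0,3); WM=0
i=2 t=1 v=9: → [0,3); WM=0
i=3 t=3 v=7: → [3,5); WM=2
i=4 t=3 v=9: → [3,5); WM=2
i=5 t=4 v=2: → [3,6); WM=3
i=6 t=5 v=1: → [3,7); WM=3
i=7 t=7 v=1: → [7,9); WM=6
i=8 t=9 v=4: → [9,11); WM=6
i=9 t=10 v=6: → [9,12); WM=9
i=10 t=4 v=9: DROP (t<9-1); WM=9
i=11 t=12 v=5: → [12,14); WM=11
i=12 t=15 v=2: → [15,17); WM=11
i=13 t=16 v=3: → [15,18); WM=15
i=14 t=17 v=8: → [15,19); WM=15
i=15 t=19 v=2: → [19,21); WM=18
i=16 t=19 v=4: → [19,21); WM=18
i=17 t=19 v=9: → [19,21); WM=18
i=18 t=21 v=1: → [21,23); WM=18
i=19 t=20 v=1: → [19,23); WM=20
i=20 t=22 v=8: → [19,24); WM=20
i=21 t=23 v=9: → [19,25); WM=22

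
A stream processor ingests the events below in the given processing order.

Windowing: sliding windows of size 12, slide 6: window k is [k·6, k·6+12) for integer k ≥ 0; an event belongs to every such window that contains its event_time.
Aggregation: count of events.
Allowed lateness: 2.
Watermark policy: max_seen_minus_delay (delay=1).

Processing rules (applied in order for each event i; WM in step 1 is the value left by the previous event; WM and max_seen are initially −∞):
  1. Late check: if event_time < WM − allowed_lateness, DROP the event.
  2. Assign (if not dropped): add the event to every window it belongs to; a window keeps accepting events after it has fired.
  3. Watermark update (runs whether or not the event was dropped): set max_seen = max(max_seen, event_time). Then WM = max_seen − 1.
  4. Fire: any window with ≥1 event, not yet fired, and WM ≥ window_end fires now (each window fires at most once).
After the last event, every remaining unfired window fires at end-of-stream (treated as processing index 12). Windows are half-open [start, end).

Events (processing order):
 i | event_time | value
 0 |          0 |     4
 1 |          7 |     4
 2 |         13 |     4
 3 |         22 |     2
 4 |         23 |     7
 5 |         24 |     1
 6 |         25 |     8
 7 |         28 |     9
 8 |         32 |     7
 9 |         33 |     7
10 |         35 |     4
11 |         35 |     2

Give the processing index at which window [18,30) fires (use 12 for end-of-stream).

i=0 t=0 v=4: → [0,12); WM=-1
i=1 t=7 v=4: → [6,18),[0,12); WM=6
i=2 t=13 v=4: → [12,24),[6,18); WM=12; [0,12) fires=2
i=3 t=22 v=2: → [18,30),[12,24); WM=21; [6,18) fires=2
i=4 t=23 v=7: → [18,30),[12,24); WM=22
i=5 t=24 v=1: → [24,36),[18,30); WM=23
i=6 t=25 v=8: → [24,36),[18,30); WM=24; [12,24) fires=3
i=7 t=28 v=9: → [24,36),[18,30); WM=27
i=8 t=32 v=7: → [30,42),[24,36); WM=31; [18,30) fires=5
i=9 t=33 v=7: → [30,42),[24,36); WM=32
i=10 t=35 v=4: → [30,42),[24,36); WM=34
i=11 t=35 v=2: → [30,42),[24,36); WM=34

8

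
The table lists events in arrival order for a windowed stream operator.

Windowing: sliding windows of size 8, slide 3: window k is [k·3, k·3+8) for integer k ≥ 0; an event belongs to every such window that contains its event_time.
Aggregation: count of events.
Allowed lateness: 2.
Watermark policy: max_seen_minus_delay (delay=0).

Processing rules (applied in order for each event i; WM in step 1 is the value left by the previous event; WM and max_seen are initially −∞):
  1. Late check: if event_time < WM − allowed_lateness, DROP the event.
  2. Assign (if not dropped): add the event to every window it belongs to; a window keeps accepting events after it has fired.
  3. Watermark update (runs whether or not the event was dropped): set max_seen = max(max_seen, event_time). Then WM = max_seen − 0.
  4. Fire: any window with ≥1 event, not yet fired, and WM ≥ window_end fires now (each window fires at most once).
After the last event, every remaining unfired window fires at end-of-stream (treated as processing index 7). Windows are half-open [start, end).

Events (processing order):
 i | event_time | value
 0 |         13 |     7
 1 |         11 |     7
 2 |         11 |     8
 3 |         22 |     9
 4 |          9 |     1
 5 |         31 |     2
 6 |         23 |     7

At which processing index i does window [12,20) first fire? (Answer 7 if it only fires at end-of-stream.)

3

i=0 t=13 v=7: → [12,20),[9,17),[6,14); WM=13
i=1 t=11 v=7: → [9,17),[6,14); WM=13
i=2 t=11 v=8: → [9,17),[6,14); WM=13
i=3 t=22 v=9: → [21,29),[18,26),[15,23); WM=22; [6,14) fires=3 [9,17) fires=3 [12,20) fires=1
i=4 t=9 v=1: DROP (t<22-2); WM=22
i=5 t=31 v=2: → [30,38),[27,35),[24,32); WM=31; [15,23) fires=1 [18,26) fires=1 [21,29) fires=1
i=6 t=23 v=7: DROP (t<31-2); WM=31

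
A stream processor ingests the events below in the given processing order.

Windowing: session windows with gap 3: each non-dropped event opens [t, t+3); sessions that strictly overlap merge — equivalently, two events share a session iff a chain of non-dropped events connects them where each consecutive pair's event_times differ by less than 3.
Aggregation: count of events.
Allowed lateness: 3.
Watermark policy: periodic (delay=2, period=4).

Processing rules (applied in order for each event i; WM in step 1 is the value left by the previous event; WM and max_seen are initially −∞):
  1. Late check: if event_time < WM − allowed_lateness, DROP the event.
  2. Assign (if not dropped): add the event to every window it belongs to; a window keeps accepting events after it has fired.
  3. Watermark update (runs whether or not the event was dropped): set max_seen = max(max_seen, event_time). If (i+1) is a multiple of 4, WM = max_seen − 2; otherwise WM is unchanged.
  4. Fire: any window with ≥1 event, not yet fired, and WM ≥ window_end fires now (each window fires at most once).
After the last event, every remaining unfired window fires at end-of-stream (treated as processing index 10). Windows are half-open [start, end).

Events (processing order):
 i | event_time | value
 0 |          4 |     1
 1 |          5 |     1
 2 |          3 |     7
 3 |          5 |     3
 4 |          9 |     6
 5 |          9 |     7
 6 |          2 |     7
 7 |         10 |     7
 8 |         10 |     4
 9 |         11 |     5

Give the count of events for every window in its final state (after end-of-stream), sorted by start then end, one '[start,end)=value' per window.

i=0 t=4 v=1: → [4,7); WM=−∞
i=1 t=5 v=1: → [4,8); WM=−∞
i=2 t=3 v=7: → [3,8); WM=−∞
i=3 t=5 v=3: → [3,8); WM=3
i=4 t=9 v=6: → [9,12); WM=3
i=5 t=9 v=7: → [9,12); WM=3
i=6 t=2 v=7: → [2,8); WM=3
i=7 t=10 v=7: → [9,13); WM=8
i=8 t=10 v=4: → [9,13); WM=8
i=9 t=11 v=5: → [9,14); WM=8

[2,8)=5 [9,14)=5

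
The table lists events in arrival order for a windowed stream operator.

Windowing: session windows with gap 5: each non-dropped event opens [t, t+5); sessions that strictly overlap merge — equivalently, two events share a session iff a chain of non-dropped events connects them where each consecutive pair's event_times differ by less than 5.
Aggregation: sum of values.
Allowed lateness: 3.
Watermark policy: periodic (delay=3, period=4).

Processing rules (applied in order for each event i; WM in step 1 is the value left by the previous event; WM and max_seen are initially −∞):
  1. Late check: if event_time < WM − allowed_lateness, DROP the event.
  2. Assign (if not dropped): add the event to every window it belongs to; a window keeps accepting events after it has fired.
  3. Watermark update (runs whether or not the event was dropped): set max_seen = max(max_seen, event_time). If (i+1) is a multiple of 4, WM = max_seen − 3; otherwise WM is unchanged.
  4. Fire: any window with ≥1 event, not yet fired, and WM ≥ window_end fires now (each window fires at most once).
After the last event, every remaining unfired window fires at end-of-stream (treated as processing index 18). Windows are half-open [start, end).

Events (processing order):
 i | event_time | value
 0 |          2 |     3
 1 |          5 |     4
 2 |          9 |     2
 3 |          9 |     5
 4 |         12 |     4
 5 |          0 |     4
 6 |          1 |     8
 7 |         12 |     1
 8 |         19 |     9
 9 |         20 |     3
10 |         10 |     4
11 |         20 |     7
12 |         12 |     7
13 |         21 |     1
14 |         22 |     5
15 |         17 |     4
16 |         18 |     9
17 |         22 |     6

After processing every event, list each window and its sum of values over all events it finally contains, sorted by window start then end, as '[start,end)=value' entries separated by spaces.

[2,17)=23 [17,27)=44

i=0 t=2 v=3: → [2,7); WM=−∞
i=1 t=5 v=4: → [2,10); WM=−∞
i=2 t=9 v=2: → [2,14); WM=−∞
i=3 t=9 v=5: → [2,14); WM=6
i=4 t=12 v=4: → [2,17); WM=6
i=5 t=0 v=4: DROP (t<6-3); WM=6
i=6 t=1 v=8: DROP (t<6-3); WM=6
i=7 t=12 v=1: → [2,17); WM=9
i=8 t=19 v=9: → [19,24); WM=9
i=9 t=20 v=3: → [19,25); WM=9
i=10 t=10 v=4: → [2,17); WM=9
i=11 t=20 v=7: → [19,25); WM=17
i=12 t=12 v=7: DROP (t<17-3); WM=17
i=13 t=21 v=1: → [19,26); WM=17
i=14 t=22 v=5: → [19,27); WM=17
i=15 t=17 v=4: → [17,27); WM=19
i=16 t=18 v=9: → [17,27); WM=19
i=17 t=22 v=6: → [17,27); WM=19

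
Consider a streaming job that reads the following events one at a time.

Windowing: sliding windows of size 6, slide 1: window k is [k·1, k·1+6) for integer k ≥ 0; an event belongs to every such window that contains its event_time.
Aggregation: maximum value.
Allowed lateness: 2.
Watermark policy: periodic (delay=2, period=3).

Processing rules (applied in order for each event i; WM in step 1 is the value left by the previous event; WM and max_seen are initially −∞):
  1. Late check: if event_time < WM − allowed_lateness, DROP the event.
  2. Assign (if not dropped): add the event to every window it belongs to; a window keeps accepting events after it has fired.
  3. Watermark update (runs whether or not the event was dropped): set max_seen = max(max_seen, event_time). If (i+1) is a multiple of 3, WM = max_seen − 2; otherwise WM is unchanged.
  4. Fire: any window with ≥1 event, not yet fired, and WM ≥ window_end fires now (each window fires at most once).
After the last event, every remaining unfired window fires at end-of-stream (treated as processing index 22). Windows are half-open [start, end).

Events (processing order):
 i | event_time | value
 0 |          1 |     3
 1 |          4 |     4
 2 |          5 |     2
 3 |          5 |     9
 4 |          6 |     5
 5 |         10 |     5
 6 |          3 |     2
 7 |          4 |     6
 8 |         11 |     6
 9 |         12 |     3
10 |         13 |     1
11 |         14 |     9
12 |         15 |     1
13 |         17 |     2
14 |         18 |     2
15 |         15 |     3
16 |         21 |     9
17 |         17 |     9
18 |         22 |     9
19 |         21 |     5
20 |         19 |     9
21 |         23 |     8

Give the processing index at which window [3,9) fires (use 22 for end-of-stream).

i=0 t=1 v=3: → [1,7),[0,6); WM=−∞
i=1 t=4 v=4: → [4,10),[3,9),[2,8),[1,7),[0,6); WM=−∞
i=2 t=5 v=2: → [5,11),[4,10),[3,9),[2,8),[1,7),[0,6); WM=3
i=3 t=5 v=9: → [5,11),[4,10),[3,9),[2,8),[1,7),[0,6); WM=3
i=4 t=6 v=5: → [6,12),[5,11),[4,10),[3,9),[2,8),[1,7); WM=3
i=5 t=10 v=5: → [10,16),[9,15),[8,14),[7,13),[6,12),[5,11); WM=8; [0,6) fires=9 [1,7) fires=9 [2,8) fires=9
i=6 t=3 v=2: DROP (t<8-2); WM=8
i=7 t=4 v=6: DROP (t<8-2); WM=8
i=8 t=11 v=6: → [11,17),[10,16),[9,15),[8,14),[7,13),[6,12); WM=9; [3,9) fires=9
i=9 t=12 v=3: → [12,18),[11,17),[10,16),[9,15),[8,14),[7,13); WM=9
i=10 t=13 v=1: → [13,19),[12,18),[11,17),[10,16),[9,15),[8,14); WM=9
i=11 t=14 v=9: → [14,20),[13,19),[12,18),[11,17),[10,16),[9,15); WM=12; [4,10) fires=9 [5,11) fires=9 [6,12) fires=6
i=12 t=15 v=1: → [15,21),[14,20),[13,19),[12,18),[11,17),[10,16); WM=12
i=13 t=17 v=2: → [17,23),[16,22),[15,21),[14,20),[13,19),[12,18); WM=12
i=14 t=18 v=2: → [18,24),[17,23),[16,22),[15,21),[14,20),[13,19); WM=16; [7,13) fires=6 [8,14) fires=6 [9,15) fires=9 [10,16) fires=9
i=15 t=15 v=3: → [15,21),[14,20),[13,19),[12,18),[11,17),[10,16); WM=16
i=16 t=21 v=9: → [21,27),[20,26),[19,25),[18,24),[17,23),[16,22); WM=16
i=17 t=17 v=9: → [17,23),[16,22),[15,21),[14,20),[13,19),[12,18); WM=19; [11,17) fires=9 [12,18) fires=9 [13,19) fires=9
i=18 t=22 v=9: → [22,28),[21,27),[20,26),[19,25),[18,24),[17,23); WM=19
i=19 t=21 v=5: → [21,27),[20,26),[19,25),[18,24),[17,23),[16,22); WM=19
i=20 t=19 v=9: → [19,25),[18,24),[17,23),[16,22),[15,21),[14,20); WM=20; [14,20) fires=9
i=21 t=23 v=8: → [23,29),[22,28),[21,27),[20,26),[19,25),[18,24); WM=20

8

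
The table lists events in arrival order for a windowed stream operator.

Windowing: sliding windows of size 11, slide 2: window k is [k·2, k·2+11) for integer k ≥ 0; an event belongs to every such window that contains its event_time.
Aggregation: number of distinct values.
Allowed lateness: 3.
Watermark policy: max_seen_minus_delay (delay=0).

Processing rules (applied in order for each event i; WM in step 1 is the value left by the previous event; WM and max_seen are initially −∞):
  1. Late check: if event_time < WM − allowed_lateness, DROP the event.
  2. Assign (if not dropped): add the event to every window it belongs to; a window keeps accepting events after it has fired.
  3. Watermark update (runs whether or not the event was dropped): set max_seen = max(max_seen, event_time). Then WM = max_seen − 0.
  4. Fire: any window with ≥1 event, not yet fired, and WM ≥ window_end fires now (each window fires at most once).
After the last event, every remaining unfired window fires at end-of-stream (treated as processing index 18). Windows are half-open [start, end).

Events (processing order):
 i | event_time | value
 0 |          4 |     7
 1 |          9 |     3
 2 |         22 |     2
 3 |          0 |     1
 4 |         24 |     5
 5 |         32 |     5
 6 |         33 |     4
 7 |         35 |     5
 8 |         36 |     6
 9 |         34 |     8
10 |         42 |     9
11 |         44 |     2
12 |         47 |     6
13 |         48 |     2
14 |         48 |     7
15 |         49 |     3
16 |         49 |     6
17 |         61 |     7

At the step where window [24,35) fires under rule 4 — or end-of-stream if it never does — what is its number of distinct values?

2

i=0 t=4 v=7: → [4,15),[2,13),[0,11); WM=4
i=1 t=9 v=3: → [8,19),[6,17),[4,15),[2,13),[0,11); WM=9
i=2 t=22 v=2: → [22,33),[20,31),[18,29),[16,27),[14,25),[12,23); WM=22; [0,11) fires=2 [2,13) fires=2 [4,15) fires=2 [6,17) fires=1 [8,19) fires=1
i=3 t=0 v=1: DROP (t<22-3); WM=22
i=4 t=24 v=5: → [24,35),[22,33),[20,31),[18,29),[16,27),[14,25); WM=24; [12,23) fires=1
i=5 t=32 v=5: → [32,43),[30,41),[28,39),[26,37),[24,35),[22,33); WM=32; [14,25) fires=2 [16,27) fires=2 [18,29) fires=2 [20,31) fires=2
i=6 t=33 v=4: → [32,43),[30,41),[28,39),[26,37),[24,35); WM=33; [22,33) fires=2
i=7 t=35 v=5: → [34,45),[32,43),[30,41),[28,39),[26,37); WM=35; [24,35) fires=2
i=8 t=36 v=6: → [36,47),[34,45),[32,43),[30,41),[28,39),[26,37); WM=36
i=9 t=34 v=8: → [34,45),[32,43),[30,41),[28,39),[26,37),[24,35); WM=36
i=10 t=42 v=9: → [42,53),[40,51),[38,49),[36,47),[34,45),[32,43); WM=42; [26,37) fires=4 [28,39) fires=4 [30,41) fires=4
i=11 t=44 v=2: → [44,55),[42,53),[40,51),[38,49),[36,47),[34,45); WM=44; [32,43) fires=5
i=12 t=47 v=6: → [46,57),[44,55),[42,53),[40,51),[38,49); WM=47; [34,45) fires=5 [36,47) fires=3
i=13 t=48 v=2: → [48,59),[46,57),[44,55),[42,53),[40,51),[38,49); WM=48
i=14 t=48 v=7: → [48,59),[46,57),[44,55),[42,53),[40,51),[38,49); WM=48
i=15 t=49 v=3: → [48,59),[46,57),[44,55),[42,53),[40,51); WM=49; [38,49) fires=4
i=16 t=49 v=6: → [48,59),[46,57),[44,55),[42,53),[40,51); WM=49
i=17 t=61 v=7: → [60,71),[58,69),[56,67),[54,65),[52,63); WM=61; [40,51) fires=5 [42,53) fires=5 [44,55) fires=4 [46,57) fires=4 [48,59) fires=4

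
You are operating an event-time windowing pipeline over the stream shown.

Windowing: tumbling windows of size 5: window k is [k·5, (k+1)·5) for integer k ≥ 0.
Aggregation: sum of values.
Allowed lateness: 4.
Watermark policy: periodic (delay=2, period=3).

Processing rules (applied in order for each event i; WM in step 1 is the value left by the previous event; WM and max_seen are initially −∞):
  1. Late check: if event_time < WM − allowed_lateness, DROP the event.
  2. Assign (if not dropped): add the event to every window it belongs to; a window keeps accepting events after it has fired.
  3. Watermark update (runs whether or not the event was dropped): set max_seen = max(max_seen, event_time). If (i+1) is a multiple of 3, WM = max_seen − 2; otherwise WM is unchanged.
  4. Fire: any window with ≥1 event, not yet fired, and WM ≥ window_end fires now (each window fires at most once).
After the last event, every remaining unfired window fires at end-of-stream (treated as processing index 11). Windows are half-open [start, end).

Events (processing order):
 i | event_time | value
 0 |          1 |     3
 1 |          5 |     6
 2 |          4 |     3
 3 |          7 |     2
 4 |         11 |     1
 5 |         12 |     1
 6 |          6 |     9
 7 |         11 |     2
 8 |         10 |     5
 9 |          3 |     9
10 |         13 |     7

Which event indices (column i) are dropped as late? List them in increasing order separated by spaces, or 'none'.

9

i=0 t=1 v=3: → [0,5); WM=−∞
i=1 t=5 v=6: → [5,10); WM=−∞
i=2 t=4 v=3: → [0,5); WM=3
i=3 t=7 v=2: → [5,10); WM=3
i=4 t=11 v=1: → [10,15); WM=3
i=5 t=12 v=1: → [10,15); WM=10; [0,5) fires=6 [5,10) fires=8
i=6 t=6 v=9: → [5,10); WM=10
i=7 t=11 v=2: → [10,15); WM=10
i=8 t=10 v=5: → [10,15); WM=10
i=9 t=3 v=9: DROP (t<10-4); WM=10
i=10 t=13 v=7: → [10,15); WM=10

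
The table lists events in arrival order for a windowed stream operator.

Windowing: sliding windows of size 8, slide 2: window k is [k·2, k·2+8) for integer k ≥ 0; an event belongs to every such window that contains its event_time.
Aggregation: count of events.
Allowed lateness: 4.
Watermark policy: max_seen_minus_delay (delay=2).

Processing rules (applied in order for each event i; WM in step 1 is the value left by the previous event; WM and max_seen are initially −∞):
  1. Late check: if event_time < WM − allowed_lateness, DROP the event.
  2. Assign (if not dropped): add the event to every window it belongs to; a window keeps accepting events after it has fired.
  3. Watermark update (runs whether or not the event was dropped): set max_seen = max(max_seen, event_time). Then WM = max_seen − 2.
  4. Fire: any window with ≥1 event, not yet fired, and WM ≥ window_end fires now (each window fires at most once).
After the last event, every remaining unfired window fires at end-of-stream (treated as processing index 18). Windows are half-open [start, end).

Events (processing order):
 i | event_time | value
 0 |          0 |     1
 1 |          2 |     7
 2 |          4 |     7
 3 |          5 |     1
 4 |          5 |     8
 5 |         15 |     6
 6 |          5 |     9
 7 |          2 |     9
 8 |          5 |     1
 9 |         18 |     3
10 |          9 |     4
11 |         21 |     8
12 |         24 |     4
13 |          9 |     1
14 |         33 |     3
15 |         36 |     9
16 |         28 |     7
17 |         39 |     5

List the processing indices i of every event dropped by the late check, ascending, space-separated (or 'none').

6 7 8 10 13 16

i=0 t=0 v=1: → [0,8); WM=-2
i=1 t=2 v=7: → [2,10),[0,8); WM=0
i=2 t=4 v=7: → [4,12),[2,10),[0,8); WM=2
i=3 t=5 v=1: → [4,12),[2,10),[0,8); WM=3
i=4 t=5 v=8: → [4,12),[2,10),[0,8); WM=3
i=5 t=15 v=6: → [14,22),[12,20),[10,18),[8,16); WM=13; [0,8) fires=5 [2,10) fires=4 [4,12) fires=3
i=6 t=5 v=9: DROP (t<13-4); WM=13
i=7 t=2 v=9: DROP (t<13-4); WM=13
i=8 t=5 v=1: DROP (t<13-4); WM=13
i=9 t=18 v=3: → [18,26),[16,24),[14,22),[12,20); WM=16; [8,16) fires=1
i=10 t=9 v=4: DROP (t<16-4); WM=16
i=11 t=21 v=8: → [20,28),[18,26),[16,24),[14,22); WM=19; [10,18) fires=1
i=12 t=24 v=4: → [24,32),[22,30),[20,28),[18,26); WM=22; [12,20) fires=2 [14,22) fires=3
i=13 t=9 v=1: DROP (t<22-4); WM=22
i=14 t=33 v=3: → [32,40),[30,38),[28,36),[26,34); WM=31; [16,24) fires=2 [18,26) fires=3 [20,28) fires=2 [22,30) fires=1
i=15 t=36 v=9: → [36,44),[34,42),[32,40),[30,38); WM=34; [24,32) fires=1 [26,34) fires=1
i=16 t=28 v=7: DROP (t<34-4); WM=34
i=17 t=39 v=5: → [38,46),[36,44),[34,42),[32,40); WM=37; [28,36) fires=1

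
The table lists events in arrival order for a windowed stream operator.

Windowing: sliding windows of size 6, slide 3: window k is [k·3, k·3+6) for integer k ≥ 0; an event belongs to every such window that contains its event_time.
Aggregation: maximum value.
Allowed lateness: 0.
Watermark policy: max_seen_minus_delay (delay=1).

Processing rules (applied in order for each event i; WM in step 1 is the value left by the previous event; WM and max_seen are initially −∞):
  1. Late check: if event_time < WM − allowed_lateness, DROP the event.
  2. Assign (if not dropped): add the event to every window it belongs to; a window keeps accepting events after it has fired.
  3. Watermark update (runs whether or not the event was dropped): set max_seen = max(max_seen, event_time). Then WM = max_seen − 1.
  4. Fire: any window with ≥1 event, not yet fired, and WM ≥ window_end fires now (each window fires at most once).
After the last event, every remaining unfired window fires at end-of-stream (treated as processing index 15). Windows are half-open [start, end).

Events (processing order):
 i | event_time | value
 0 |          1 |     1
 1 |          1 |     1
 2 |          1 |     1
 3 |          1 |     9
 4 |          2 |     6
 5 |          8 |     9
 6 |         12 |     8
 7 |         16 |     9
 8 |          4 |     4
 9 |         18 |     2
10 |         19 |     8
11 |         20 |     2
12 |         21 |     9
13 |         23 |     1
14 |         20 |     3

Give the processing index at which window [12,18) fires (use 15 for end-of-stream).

10

i=0 t=1 v=1: → [0,6); WM=0
i=1 t=1 v=1: → [0,6); WM=0
i=2 t=1 v=1: → [0,6); WM=0
i=3 t=1 v=9: → [0,6); WM=0
i=4 t=2 v=6: → [0,6); WM=1
i=5 t=8 v=9: → [6,12),[3,9); WM=7; [0,6) fires=9
i=6 t=12 v=8: → [12,18),[9,15); WM=11; [3,9) fires=9
i=7 t=16 v=9: → [15,21),[12,18); WM=15; [6,12) fires=9 [9,15) fires=8
i=8 t=4 v=4: DROP (t<15-0); WM=15
i=9 t=18 v=2: → [18,24),[15,21); WM=17
i=10 t=19 v=8: → [18,24),[15,21); WM=18; [12,18) fires=9
i=11 t=20 v=2: → [18,24),[15,21); WM=19
i=12 t=21 v=9: → [21,27),[18,24); WM=20
i=13 t=23 v=1: → [21,27),[18,24); WM=22; [15,21) fires=9
i=14 t=20 v=3: DROP (t<22-0); WM=22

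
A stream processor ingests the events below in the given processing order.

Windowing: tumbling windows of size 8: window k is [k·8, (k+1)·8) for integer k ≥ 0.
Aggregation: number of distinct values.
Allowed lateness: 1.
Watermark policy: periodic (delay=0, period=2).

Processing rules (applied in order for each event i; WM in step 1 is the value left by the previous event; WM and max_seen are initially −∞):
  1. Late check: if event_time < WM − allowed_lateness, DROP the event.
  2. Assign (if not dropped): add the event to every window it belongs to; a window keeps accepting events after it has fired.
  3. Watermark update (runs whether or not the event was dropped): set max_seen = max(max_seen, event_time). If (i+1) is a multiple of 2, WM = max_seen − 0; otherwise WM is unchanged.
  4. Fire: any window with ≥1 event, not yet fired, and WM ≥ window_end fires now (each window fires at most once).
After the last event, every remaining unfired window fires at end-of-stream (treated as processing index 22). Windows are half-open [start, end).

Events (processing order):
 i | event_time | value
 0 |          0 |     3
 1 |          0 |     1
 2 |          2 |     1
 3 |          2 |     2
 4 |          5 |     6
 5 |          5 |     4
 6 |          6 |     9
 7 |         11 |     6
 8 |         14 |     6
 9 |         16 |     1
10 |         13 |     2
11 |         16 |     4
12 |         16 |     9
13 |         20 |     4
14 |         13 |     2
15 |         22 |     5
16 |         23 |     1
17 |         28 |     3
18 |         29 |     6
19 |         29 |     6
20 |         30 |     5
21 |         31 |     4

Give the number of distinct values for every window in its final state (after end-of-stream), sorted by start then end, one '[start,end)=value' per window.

i=0 t=0 v=3: → [0,8); WM=−∞
i=1 t=0 v=1: → [0,8); WM=0
i=2 t=2 v=1: → [0,8); WM=0
i=3 t=2 v=2: → [0,8); WM=2
i=4 t=5 v=6: → [0,8); WM=2
i=5 t=5 v=4: → [0,8); WM=5
i=6 t=6 v=9: → [0,8); WM=5
i=7 t=11 v=6: → [8,16); WM=11; [0,8) fires=6
i=8 t=14 v=6: → [8,16); WM=11
i=9 t=16 v=1: → [16,24); WM=16; [8,16) fires=1
i=10 t=13 v=2: DROP (t<16-1); WM=16
i=11 t=16 v=4: → [16,24); WM=16
i=12 t=16 v=9: → [16,24); WM=16
i=13 t=20 v=4: → [16,24); WM=20
i=14 t=13 v=2: DROP (t<20-1); WM=20
i=15 t=22 v=5: → [16,24); WM=22
i=16 t=23 v=1: → [16,24); WM=22
i=17 t=28 v=3: → [24,32); WM=28; [16,24) fires=4
i=18 t=29 v=6: → [24,32); WM=28
i=19 t=29 v=6: → [24,32); WM=29
i=20 t=30 v=5: → [24,32); WM=29
i=21 t=31 v=4: → [24,32); WM=31

[0,8)=6 [8,16)=1 [16,24)=4 [24,32)=4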